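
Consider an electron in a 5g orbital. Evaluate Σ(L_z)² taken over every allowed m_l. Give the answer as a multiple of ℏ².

For 5g, l = 4.
m_l ∈ {-4, -3, -2, -1, 0, 1, 2, 3, 4}.
Summing m² from −4 to 4: Σ m_l² = 60.

Σ(L_z)² = 60 ℏ²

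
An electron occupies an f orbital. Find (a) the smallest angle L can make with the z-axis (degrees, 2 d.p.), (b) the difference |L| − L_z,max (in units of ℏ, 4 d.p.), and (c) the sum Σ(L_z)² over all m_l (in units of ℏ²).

θ_min ≈ 30.00°; |L|−L_z,max ≈ 0.4641ℏ; Σ(L_z)² = 28 ℏ²

For an f orbital, l = 3.
cos θ_min = 3/√12, so θ_min ≈ 30.00°.
|L| − L_z,max = (2√3 − 3)ℏ ≈ 0.4641ℏ.
Σ m_l² = 28, so Σ(L_z)² = 28 ℏ².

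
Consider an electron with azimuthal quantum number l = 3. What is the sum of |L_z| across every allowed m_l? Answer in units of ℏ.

The allowed m_l values are -3, -2, -1, 0, 1, 2, 3.
Σ|m_l| = 2·3(3+1)/2 = 12.

Σ|L_z| = 12 ℏ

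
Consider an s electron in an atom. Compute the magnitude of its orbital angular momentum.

|L| = 0

The letter s corresponds to l = 0.
|L| = ℏ√(l(l+1)) = ℏ√0 = 0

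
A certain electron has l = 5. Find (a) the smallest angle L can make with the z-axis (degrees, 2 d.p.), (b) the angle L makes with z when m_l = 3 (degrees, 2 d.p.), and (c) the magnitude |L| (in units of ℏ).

cos θ_min = 5/√30, so θ_min ≈ 24.09°.
For m_l = 3: cos θ = 3/√30, θ ≈ 56.79°.
|L| = ℏ√(5·6) = √30 ℏ ≈ 5.477ℏ.

θ_min ≈ 24.09°; θ(m_l=3) ≈ 56.79°; |L| = √30 ℏ ≈ 5.477ℏ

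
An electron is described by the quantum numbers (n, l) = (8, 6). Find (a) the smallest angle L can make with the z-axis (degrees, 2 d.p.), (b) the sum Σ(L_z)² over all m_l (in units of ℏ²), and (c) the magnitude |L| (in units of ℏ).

cos θ_min = 6/√42, so θ_min ≈ 22.21°.
Σ m_l² = 182, so Σ(L_z)² = 182 ℏ².
|L| = ℏ√(6·7) = √42 ℏ ≈ 6.481ℏ.

θ_min ≈ 22.21°; Σ(L_z)² = 182 ℏ²; |L| = √42 ℏ ≈ 6.481ℏ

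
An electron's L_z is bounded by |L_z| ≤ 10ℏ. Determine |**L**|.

|L| = √110 ℏ ≈ 10.488ℏ

L_z,max = lℏ, so l = 10.
Then |L| = ℏ√(10·11) = √110 ℏ.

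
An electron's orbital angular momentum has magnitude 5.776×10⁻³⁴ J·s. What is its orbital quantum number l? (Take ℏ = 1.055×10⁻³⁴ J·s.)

l = 5

|L|/ℏ = (5.776×10⁻³⁴)/(1.055×10⁻³⁴) ≈ 5.475.
(|L|/ℏ)² = l(l+1) ≈ 29.97 ⇒ l = 5.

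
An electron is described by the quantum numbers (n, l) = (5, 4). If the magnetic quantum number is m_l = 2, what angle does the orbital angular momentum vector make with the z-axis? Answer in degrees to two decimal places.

|L|² = l(l+1)ℏ² = 20ℏ², so |L| = 2√5 ℏ.
L_z = m_l ℏ = 2ℏ.
cos θ = L_z/|L| = 2/√20, so θ ≈ 63.43°.

θ ≈ 63.43°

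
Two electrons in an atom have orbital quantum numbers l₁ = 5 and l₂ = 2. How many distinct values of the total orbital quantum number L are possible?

By the triangle rule, |l₁ − l₂| ≤ L ≤ l₁ + l₂.
Allowed values: L = 3, 4, 5, 6, 7.
That is 5 values.

5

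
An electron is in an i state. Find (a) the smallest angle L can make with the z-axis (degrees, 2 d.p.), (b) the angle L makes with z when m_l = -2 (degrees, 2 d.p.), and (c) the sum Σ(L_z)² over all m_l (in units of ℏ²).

For an i orbital, l = 6.
cos θ_min = 6/√42, so θ_min ≈ 22.21°.
For m_l = -2: cos θ = -2/√42, θ ≈ 107.98°.
Σ m_l² = 182, so Σ(L_z)² = 182 ℏ².

θ_min ≈ 22.21°; θ(m_l=-2) ≈ 107.98°; Σ(L_z)² = 182 ℏ²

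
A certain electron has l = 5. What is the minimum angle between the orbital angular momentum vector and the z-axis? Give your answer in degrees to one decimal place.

|L|² = l(l+1)ℏ² = 30ℏ², so |L| = √30 ℏ.
The smallest angle corresponds to the largest L_z, i.e. m_l = l = 5, giving L_z = 5ℏ.
cos θ_min = 5/√30, so θ_min ≈ 24.1°.

θ_min ≈ 24.1°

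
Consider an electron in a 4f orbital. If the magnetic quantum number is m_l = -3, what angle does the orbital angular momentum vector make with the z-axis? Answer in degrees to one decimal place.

For 4f, l = 3.
|L| = √(l(l+1)) ℏ = 2√3 ℏ.
L_z = m_l ℏ = −3ℏ.
cos θ = L_z/|L| = -3/√12, so θ ≈ 150.0°.

θ ≈ 150.0°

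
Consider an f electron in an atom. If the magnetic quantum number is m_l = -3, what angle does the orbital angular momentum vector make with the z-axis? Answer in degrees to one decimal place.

θ ≈ 150.0°

An f state has l = 3.
|L| = ℏ√(l(l+1)) = 2√3 ℏ.
L_z = m_l ℏ = −3ℏ.
cos θ = L_z/|L| = -3/√12, so θ ≈ 150.0°.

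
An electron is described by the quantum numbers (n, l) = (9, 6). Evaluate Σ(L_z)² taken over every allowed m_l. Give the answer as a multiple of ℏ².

The allowed m_l values are -6, -5, -4, -3, -2, -1, 0, 1, 2, 3, 4, 5, 6.
Σ m_l² = 2·(1 + 4 + 9 + 16 + 25 + 36) = 182.

Σ(L_z)² = 182 ℏ²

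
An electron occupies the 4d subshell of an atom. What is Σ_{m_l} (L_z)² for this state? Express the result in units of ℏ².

Σ(L_z)² = 10 ℏ²

For 4d, l = 2.
The allowed m_l values are -2, -1, 0, 1, 2.
Summing m² from −2 to 2: Σ m_l² = 10.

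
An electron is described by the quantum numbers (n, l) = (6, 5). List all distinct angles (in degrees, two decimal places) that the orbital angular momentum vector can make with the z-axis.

θ ∈ {24.09°, 43.09°, 56.79°, 68.58°, 79.48°, 90.00°, 100.52°, 111.42°, 123.21°, 136.91°, 155.91°}

|L|² = l(l+1)ℏ² = 30ℏ², so |L| = √30 ℏ.
cos θ = m_l/√30 for each m_l ∈ {-5, -4, -3, -2, -1, 0, 1, 2, 3, 4, 5}.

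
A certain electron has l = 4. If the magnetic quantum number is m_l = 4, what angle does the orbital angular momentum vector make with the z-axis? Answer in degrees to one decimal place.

θ ≈ 26.6°

|L| = ℏ√(l(l+1)) = 2√5 ℏ.
L_z = m_l ℏ = 4ℏ.
cos θ = L_z/|L| = 4/√20, so θ ≈ 26.6°.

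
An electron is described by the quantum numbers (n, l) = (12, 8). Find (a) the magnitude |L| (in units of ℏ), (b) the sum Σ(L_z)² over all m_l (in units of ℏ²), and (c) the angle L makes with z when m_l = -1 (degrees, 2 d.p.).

|L| = 6√2 ℏ ≈ 8.485ℏ; Σ(L_z)² = 408 ℏ²; θ(m_l=-1) ≈ 96.77°

|L| = ℏ√(8·9) = 6√2 ℏ ≈ 8.485ℏ.
Σ m_l² = 408, so Σ(L_z)² = 408 ℏ².
For m_l = -1: cos θ = -1/√72, θ ≈ 96.77°.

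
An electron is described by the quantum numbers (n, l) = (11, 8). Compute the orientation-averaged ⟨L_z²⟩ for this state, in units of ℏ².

m_l runs from −8 to 8, i.e. {-8, -7, -6, -5, -4, -3, -2, -1, 0, 1, 2, 3, 4, 5, 6, 7, 8}.
⟨L_z²⟩ = ℏ²·l(l+1)/3 = 24ℏ².

⟨L_z²⟩ = 24 ℏ²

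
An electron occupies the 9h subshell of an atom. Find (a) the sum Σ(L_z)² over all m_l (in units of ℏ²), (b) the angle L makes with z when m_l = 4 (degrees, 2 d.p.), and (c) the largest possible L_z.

Σ(L_z)² = 110 ℏ²; θ(m_l=4) ≈ 43.09°; L_z,max = 5ℏ

The 9h subshell has l = 5.
Σ m_l² = 110, so Σ(L_z)² = 110 ℏ².
For m_l = 4: cos θ = 4/√30, θ ≈ 43.09°.
L_z,max = lℏ = 5ℏ.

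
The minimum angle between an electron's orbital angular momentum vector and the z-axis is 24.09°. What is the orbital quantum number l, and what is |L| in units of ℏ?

l = 5, |L| = √30 ℏ ≈ 5.477ℏ

cos θ_min = l/√(l(l+1)) = √(l/(l+1)), so l/(l+1) = cos²(24.09°) = 0.8334.
Thus l = 0.8334/(1 − 0.8334) ≈ 5.
Then |L| = ℏ√(5·6) = √30 ℏ.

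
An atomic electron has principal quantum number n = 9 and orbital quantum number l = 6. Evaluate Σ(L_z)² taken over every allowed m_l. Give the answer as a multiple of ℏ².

m_l runs from −6 to 6, i.e. {-6, -5, -4, -3, -2, -1, 0, 1, 2, 3, 4, 5, 6}.
Summing m² from −6 to 6: Σ m_l² = 182.

Σ(L_z)² = 182 ℏ²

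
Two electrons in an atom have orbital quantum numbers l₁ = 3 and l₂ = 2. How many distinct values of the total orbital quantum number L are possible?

5

Angular momentum addition gives L = |l₁ − l₂|, …, l₁ + l₂.
Allowed values: L = 1, 2, 3, 4, 5.
That is 5 values.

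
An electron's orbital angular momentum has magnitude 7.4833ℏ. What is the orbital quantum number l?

l = 7

(|L|/ℏ)² = l(l+1) = 56.
l² + l − 56 = 0 ⇒ l = 7.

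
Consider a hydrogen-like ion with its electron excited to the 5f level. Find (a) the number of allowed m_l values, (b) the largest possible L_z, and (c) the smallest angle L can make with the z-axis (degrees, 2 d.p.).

The 5f level has l = 3.
There are 2l+1 = 7 values of m_l.
L_z,max = lℏ = 3ℏ.
cos θ_min = 3/√12, so θ_min ≈ 30.00°.

7 values; L_z,max = 3ℏ; θ_min ≈ 30.00°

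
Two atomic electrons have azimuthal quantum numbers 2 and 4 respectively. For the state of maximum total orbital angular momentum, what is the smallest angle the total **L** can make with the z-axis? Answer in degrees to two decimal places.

θ_min ≈ 22.21°

By the triangle rule, |l₁ − l₂| ≤ L ≤ l₁ + l₂.
So L can be 2, 3, 4, 5, 6.
The maximum is L = 6, with |L_tot| = ℏ√(6·7) = √42 ℏ.
The minimum angle with z is arccos(6/√42) ≈ 22.21°.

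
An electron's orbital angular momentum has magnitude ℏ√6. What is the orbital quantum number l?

l = 2

|L| = ℏ√(l(l+1)), so l(l+1) = 6.
Solving: l = 2.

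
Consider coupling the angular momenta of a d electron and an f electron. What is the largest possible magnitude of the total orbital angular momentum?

|L_tot|_max = √30 ℏ ≈ 5.477ℏ

Angular momentum addition gives L = |l₁ − l₂|, …, l₁ + l₂.
L ∈ {1, 2, 3, 4, 5}.
The largest magnitude corresponds to L = 5: |L_tot| = ℏ√(5·6) = √30 ℏ.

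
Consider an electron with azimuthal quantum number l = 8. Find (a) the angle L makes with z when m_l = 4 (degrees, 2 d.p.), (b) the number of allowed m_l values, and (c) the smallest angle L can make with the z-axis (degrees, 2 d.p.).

θ(m_l=4) ≈ 61.87°; 17 values; θ_min ≈ 19.47°

For m_l = 4: cos θ = 4/√72, θ ≈ 61.87°.
There are 2l+1 = 17 values of m_l.
cos θ_min = 8/√72, so θ_min ≈ 19.47°.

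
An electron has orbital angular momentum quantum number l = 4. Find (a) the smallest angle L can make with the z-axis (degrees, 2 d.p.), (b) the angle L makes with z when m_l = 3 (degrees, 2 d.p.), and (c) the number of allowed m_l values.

θ_min ≈ 26.57°; θ(m_l=3) ≈ 47.87°; 9 values

cos θ_min = 4/√20, so θ_min ≈ 26.57°.
For m_l = 3: cos θ = 3/√20, θ ≈ 47.87°.
There are 2l+1 = 9 values of m_l.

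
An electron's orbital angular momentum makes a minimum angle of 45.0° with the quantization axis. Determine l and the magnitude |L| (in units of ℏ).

cos θ_min = l/√(l(l+1)) = √(l/(l+1)), so l/(l+1) = cos²(45.0°) = 0.5000.
Thus l = 0.5000/(1 − 0.5000) ≈ 1.
Then |L| = ℏ√(1·2) = √2 ℏ.

l = 1, |L| = √2 ℏ ≈ 1.414ℏ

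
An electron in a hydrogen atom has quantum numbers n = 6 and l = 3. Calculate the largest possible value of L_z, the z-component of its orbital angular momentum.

L_z,max = 3ℏ

L_z = m_l ℏ with m_l ∈ {−3, …, 3}; the maximum is m_l = 3.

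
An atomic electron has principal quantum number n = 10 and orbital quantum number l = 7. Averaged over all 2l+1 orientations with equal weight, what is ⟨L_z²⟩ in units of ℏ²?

⟨L_z²⟩ = 18.67 ℏ²

m_l runs from −7 to 7, i.e. {-7, -6, -5, -4, -3, -2, -1, 0, 1, 2, 3, 4, 5, 6, 7}.
⟨L_z²⟩ = ℏ²·l(l+1)/3 = 18.67ℏ².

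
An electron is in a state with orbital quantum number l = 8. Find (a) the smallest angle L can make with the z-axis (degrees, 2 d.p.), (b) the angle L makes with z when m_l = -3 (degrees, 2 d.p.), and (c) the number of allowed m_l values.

θ_min ≈ 19.47°; θ(m_l=-3) ≈ 110.70°; 17 values

cos θ_min = 8/√72, so θ_min ≈ 19.47°.
For m_l = -3: cos θ = -3/√72, θ ≈ 110.70°.
There are 2l+1 = 17 values of m_l.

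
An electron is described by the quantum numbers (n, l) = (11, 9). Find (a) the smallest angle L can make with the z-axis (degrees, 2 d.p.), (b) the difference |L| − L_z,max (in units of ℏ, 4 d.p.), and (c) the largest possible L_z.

θ_min ≈ 18.43°; |L|−L_z,max ≈ 0.4868ℏ; L_z,max = 9ℏ

cos θ_min = 9/√90, so θ_min ≈ 18.43°.
|L| − L_z,max = (3√10 − 9)ℏ ≈ 0.4868ℏ.
L_z,max = lℏ = 9ℏ.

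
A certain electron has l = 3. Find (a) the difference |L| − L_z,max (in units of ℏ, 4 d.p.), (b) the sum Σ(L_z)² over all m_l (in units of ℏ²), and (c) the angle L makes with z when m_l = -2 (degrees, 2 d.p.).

|L| − L_z,max = (2√3 − 3)ℏ ≈ 0.4641ℏ.
Σ m_l² = 28, so Σ(L_z)² = 28 ℏ².
For m_l = -2: cos θ = -2/√12, θ ≈ 125.26°.

|L|−L_z,max ≈ 0.4641ℏ; Σ(L_z)² = 28 ℏ²; θ(m_l=-2) ≈ 125.26°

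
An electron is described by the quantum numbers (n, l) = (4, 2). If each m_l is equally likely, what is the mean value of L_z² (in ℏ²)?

⟨L_z²⟩ = 2 ℏ²

m_l runs from −2 to 2, i.e. {-2, -1, 0, 1, 2}.
⟨L_z²⟩ = ℏ²·(Σ m_l²)/(2l+1) = ℏ²·10/5 = 2ℏ².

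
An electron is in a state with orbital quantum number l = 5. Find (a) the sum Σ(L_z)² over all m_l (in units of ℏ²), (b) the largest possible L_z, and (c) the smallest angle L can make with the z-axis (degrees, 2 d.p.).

Σ m_l² = 110, so Σ(L_z)² = 110 ℏ².
L_z,max = lℏ = 5ℏ.
cos θ_min = 5/√30, so θ_min ≈ 24.09°.

Σ(L_z)² = 110 ℏ²; L_z,max = 5ℏ; θ_min ≈ 24.09°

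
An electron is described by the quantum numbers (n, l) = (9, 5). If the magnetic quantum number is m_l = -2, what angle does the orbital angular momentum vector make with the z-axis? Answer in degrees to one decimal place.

|L| = √(l(l+1)) ℏ = √30 ℏ.
L_z = m_l ℏ = −2ℏ.
cos θ = L_z/|L| = -2/√30, so θ ≈ 111.4°.

θ ≈ 111.4°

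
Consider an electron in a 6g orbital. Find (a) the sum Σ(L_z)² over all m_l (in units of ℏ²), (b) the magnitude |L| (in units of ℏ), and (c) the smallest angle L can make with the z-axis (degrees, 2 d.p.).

The 6g subshell has l = 4.
Σ m_l² = 60, so Σ(L_z)² = 60 ℏ².
|L| = ℏ√(4·5) = 2√5 ℏ ≈ 4.472ℏ.
cos θ_min = 4/√20, so θ_min ≈ 26.57°.

Σ(L_z)² = 60 ℏ²; |L| = 2√5 ℏ ≈ 4.472ℏ; θ_min ≈ 26.57°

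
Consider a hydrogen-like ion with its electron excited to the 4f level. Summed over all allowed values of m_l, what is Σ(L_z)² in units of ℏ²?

The 4f level has l = 3.
m_l ∈ {-3, -2, -1, 0, 1, 2, 3}.
Summing m² from −3 to 3: Σ m_l² = 28.

Σ(L_z)² = 28 ℏ²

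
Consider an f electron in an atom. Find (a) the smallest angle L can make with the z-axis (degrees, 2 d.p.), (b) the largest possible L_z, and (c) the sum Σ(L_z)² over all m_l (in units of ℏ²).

θ_min ≈ 30.00°; L_z,max = 3ℏ; Σ(L_z)² = 28 ℏ²

For an f orbital, l = 3.
cos θ_min = 3/√12, so θ_min ≈ 30.00°.
L_z,max = lℏ = 3ℏ.
Σ m_l² = 28, so Σ(L_z)² = 28 ℏ².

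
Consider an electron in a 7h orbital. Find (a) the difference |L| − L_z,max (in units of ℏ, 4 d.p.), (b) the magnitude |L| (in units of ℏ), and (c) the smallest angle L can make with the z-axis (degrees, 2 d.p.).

|L|−L_z,max ≈ 0.4772ℏ; |L| = √30 ℏ ≈ 5.477ℏ; θ_min ≈ 24.09°

The 7h subshell has l = 5.
|L| − L_z,max = (√30 − 5)ℏ ≈ 0.4772ℏ.
|L| = ℏ√(5·6) = √30 ℏ ≈ 5.477ℏ.
cos θ_min = 5/√30, so θ_min ≈ 24.09°.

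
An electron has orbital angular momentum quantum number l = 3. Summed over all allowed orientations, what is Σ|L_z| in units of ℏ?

Σ|L_z| = 12 ℏ

The allowed m_l values are -3, -2, -1, 0, 1, 2, 3.
Σ|m_l| = 2·3(3+1)/2 = 12.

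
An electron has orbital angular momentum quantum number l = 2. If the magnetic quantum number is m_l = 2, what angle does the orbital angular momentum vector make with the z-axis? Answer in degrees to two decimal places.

|L| = ℏ√(l(l+1)) = √6 ℏ.
L_z = m_l ℏ = 2ℏ.
cos θ = L_z/|L| = 2/√6, so θ ≈ 35.26°.

θ ≈ 35.26°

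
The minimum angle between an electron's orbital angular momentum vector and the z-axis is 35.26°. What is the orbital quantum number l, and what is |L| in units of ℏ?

l = 2, |L| = √6 ℏ ≈ 2.449ℏ

cos²θ_min = l/(l+1) = 0.6667.
Solving: l = 2.
Then |L| = ℏ√(2·3) = √6 ℏ.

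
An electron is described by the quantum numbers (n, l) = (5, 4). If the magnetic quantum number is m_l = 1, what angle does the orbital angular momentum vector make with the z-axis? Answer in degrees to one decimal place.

θ ≈ 77.1°

|L| = √(l(l+1)) ℏ = 2√5 ℏ.
L_z = m_l ℏ = 1ℏ.
cos θ = L_z/|L| = 1/√20, so θ ≈ 77.1°.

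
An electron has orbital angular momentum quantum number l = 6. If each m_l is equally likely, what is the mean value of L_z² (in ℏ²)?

m_l runs from −6 to 6, i.e. {-6, -5, -4, -3, -2, -1, 0, 1, 2, 3, 4, 5, 6}.
Average of L_z² over 13 states: 182/13 ℏ² = 14 ℏ².

⟨L_z²⟩ = 14 ℏ²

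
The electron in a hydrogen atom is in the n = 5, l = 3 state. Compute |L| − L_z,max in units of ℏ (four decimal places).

|L| − L_z,max ≈ 0.4641ℏ

|L| = 2√3 ℏ ≈ 3.4641ℏ, while L_z,max = lℏ = 3ℏ.
The difference is (2√3 − 3)ℏ ≈ 0.4641ℏ.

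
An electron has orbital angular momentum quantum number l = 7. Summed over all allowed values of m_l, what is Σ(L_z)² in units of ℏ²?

m_l runs from −7 to 7, i.e. {-7, -6, -5, -4, -3, -2, -1, 0, 1, 2, 3, 4, 5, 6, 7}.
Σ m_l² = l(l+1)(2l+1)/3 = 7·8·15/3 = 280.

Σ(L_z)² = 280 ℏ²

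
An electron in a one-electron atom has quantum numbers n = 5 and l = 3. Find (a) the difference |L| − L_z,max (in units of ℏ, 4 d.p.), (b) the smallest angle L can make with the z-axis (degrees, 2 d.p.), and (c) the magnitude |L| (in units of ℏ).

|L| − L_z,max = (2√3 − 3)ℏ ≈ 0.4641ℏ.
cos θ_min = 3/√12, so θ_min ≈ 30.00°.
|L| = ℏ√(3·4) = 2√3 ℏ ≈ 3.464ℏ.

|L|−L_z,max ≈ 0.4641ℏ; θ_min ≈ 30.00°; |L| = 2√3 ℏ ≈ 3.464ℏ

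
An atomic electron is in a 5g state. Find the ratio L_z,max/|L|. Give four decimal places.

The 5g subshell has l = 4.
|L| = 2√5 ℏ ≈ 4.4721ℏ, while L_z,max = lℏ = 4ℏ.
L_z,max/|L| = 4/√20 = 0.8944.

L_z,max/|L| = 0.8944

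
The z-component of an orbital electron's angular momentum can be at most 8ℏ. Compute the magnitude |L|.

L_z,max = lℏ, so l = 8.
|L| = √(l(l+1)) ℏ = 6√2 ℏ.

|L| = 6√2 ℏ ≈ 8.485ℏ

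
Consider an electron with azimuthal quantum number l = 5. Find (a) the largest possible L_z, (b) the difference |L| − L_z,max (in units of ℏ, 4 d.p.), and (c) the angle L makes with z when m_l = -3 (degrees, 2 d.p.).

L_z,max = lℏ = 5ℏ.
|L| − L_z,max = (√30 − 5)ℏ ≈ 0.4772ℏ.
For m_l = -3: cos θ = -3/√30, θ ≈ 123.21°.

L_z,max = 5ℏ; |L|−L_z,max ≈ 0.4772ℏ; θ(m_l=-3) ≈ 123.21°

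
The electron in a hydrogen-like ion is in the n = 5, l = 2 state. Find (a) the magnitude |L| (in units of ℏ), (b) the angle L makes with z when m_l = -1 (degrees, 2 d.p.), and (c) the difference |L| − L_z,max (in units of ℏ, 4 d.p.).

|L| = √6 ℏ ≈ 2.449ℏ; θ(m_l=-1) ≈ 114.09°; |L|−L_z,max ≈ 0.4495ℏ

|L| = ℏ√(2·3) = √6 ℏ ≈ 2.449ℏ.
For m_l = -1: cos θ = -1/√6, θ ≈ 114.09°.
|L| − L_z,max = (√6 − 2)ℏ ≈ 0.4495ℏ.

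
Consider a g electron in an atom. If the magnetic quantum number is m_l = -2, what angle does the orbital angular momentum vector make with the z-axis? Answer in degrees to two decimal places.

θ ≈ 116.57°

The letter g corresponds to l = 4.
|L| = ℏ√(l(l+1)) = 2√5 ℏ.
L_z = m_l ℏ = −2ℏ.
cos θ = L_z/|L| = -2/√20, so θ ≈ 116.57°.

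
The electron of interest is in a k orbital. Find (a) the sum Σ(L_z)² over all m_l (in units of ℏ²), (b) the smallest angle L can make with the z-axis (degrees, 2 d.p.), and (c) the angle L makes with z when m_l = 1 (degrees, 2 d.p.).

Σ(L_z)² = 280 ℏ²; θ_min ≈ 20.70°; θ(m_l=1) ≈ 82.32°

The letter k corresponds to l = 7.
Σ m_l² = 280, so Σ(L_z)² = 280 ℏ².
cos θ_min = 7/√56, so θ_min ≈ 20.70°.
For m_l = 1: cos θ = 1/√56, θ ≈ 82.32°.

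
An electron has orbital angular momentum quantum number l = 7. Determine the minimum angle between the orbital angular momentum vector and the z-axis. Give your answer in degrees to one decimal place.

|L| = ℏ√(l(l+1)) = 2√14 ℏ.
The smallest angle corresponds to the largest L_z, i.e. m_l = l = 7, giving L_z = 7ℏ.
cos θ_min = 7/√56, so θ_min ≈ 20.7°.

θ_min ≈ 20.7°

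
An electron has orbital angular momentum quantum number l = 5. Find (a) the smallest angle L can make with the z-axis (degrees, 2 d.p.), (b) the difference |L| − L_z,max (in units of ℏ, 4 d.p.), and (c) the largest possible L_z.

cos θ_min = 5/√30, so θ_min ≈ 24.09°.
|L| − L_z,max = (√30 − 5)ℏ ≈ 0.4772ℏ.
L_z,max = lℏ = 5ℏ.

θ_min ≈ 24.09°; |L|−L_z,max ≈ 0.4772ℏ; L_z,max = 5ℏ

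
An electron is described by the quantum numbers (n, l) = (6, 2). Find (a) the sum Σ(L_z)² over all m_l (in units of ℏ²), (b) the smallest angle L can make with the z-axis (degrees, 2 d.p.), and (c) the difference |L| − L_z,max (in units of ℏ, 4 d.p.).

Σ m_l² = 10, so Σ(L_z)² = 10 ℏ².
cos θ_min = 2/√6, so θ_min ≈ 35.26°.
|L| − L_z,max = (√6 − 2)ℏ ≈ 0.4495ℏ.

Σ(L_z)² = 10 ℏ²; θ_min ≈ 35.26°; |L|−L_z,max ≈ 0.4495ℏ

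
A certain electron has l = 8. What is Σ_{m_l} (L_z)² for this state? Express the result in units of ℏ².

The allowed m_l values are -8, -7, -6, -5, -4, -3, -2, -1, 0, 1, 2, 3, 4, 5, 6, 7, 8.
Summing m² from −8 to 8: Σ m_l² = 408.

Σ(L_z)² = 408 ℏ²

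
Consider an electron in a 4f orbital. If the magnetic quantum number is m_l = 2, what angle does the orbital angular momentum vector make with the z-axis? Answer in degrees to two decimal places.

4f means n = 4, l = 3.
|L| = ℏ√(l(l+1)) = 2√3 ℏ.
L_z = m_l ℏ = 2ℏ.
cos θ = L_z/|L| = 2/√12, so θ ≈ 54.74°.

θ ≈ 54.74°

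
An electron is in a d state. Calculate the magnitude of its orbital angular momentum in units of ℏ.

|L| = √6 ℏ ≈ 2.449ℏ

For a d orbital, l = 2.
|L| = ℏ√(l(l+1)) = ℏ√(2·3) = √6 ℏ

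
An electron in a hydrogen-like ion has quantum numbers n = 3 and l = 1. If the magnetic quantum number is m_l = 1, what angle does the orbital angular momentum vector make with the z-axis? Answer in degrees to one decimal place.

|L| = √(l(l+1)) ℏ = √2 ℏ.
L_z = m_l ℏ = 1ℏ.
cos θ = L_z/|L| = 1/√2, so θ ≈ 45.0°.

θ ≈ 45.0°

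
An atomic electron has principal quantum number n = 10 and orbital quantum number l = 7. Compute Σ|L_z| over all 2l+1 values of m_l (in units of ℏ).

m_l runs from −7 to 7, i.e. {-7, -6, -5, -4, -3, -2, -1, 0, 1, 2, 3, 4, 5, 6, 7}.
Σ|m_l| = l(l+1) = 56.

Σ|L_z| = 56 ℏ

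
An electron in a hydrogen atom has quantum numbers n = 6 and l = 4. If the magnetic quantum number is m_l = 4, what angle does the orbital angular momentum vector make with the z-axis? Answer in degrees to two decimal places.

|L|² = l(l+1)ℏ² = 20ℏ², so |L| = 2√5 ℏ.
L_z = m_l ℏ = 4ℏ.
cos θ = L_z/|L| = 4/√20, so θ ≈ 26.57°.

θ ≈ 26.57°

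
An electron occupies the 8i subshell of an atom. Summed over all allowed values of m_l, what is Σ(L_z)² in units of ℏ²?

Σ(L_z)² = 182 ℏ²

The 8i subshell has l = 6.
The allowed m_l values are -6, -5, -4, -3, -2, -1, 0, 1, 2, 3, 4, 5, 6.
Σ m_l² = l(l+1)(2l+1)/3 = 6·7·13/3 = 182.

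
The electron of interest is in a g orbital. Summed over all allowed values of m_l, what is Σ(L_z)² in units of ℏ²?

Σ(L_z)² = 60 ℏ²

The letter g corresponds to l = 4.
m_l runs from −4 to 4, i.e. {-4, -3, -2, -1, 0, 1, 2, 3, 4}.
Σ m_l² = l(l+1)(2l+1)/3 = 4·5·9/3 = 60.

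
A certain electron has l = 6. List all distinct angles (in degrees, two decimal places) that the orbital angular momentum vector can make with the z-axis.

|L| = ℏ√(l(l+1)) = √42 ℏ.
cos θ = m_l/√42 for each m_l ∈ {-6, -5, -4, -3, -2, -1, 0, 1, 2, 3, 4, 5, 6}.

θ ∈ {22.21°, 39.51°, 51.89°, 62.42°, 72.02°, 81.12°, 90.00°, 98.88°, 107.98°, 117.58°, 128.11°, 140.49°, 157.79°}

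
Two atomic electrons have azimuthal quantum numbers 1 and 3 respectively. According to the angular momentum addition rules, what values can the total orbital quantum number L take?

L = 2, 3, 4

Angular momentum addition gives L = |l₁ − l₂|, …, l₁ + l₂.
So L can be 2, 3, 4.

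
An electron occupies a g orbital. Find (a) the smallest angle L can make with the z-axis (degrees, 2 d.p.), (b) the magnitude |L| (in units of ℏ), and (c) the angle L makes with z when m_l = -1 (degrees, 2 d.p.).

θ_min ≈ 26.57°; |L| = 2√5 ℏ ≈ 4.472ℏ; θ(m_l=-1) ≈ 102.92°

For a g orbital, l = 4.
cos θ_min = 4/√20, so θ_min ≈ 26.57°.
|L| = ℏ√(4·5) = 2√5 ℏ ≈ 4.472ℏ.
For m_l = -1: cos θ = -1/√20, θ ≈ 102.92°.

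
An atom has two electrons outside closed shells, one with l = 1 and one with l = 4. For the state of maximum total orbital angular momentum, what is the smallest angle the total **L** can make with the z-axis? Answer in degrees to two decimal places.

θ_min ≈ 24.09°

The total orbital quantum number L ranges from |l₁ − l₂| to l₁ + l₂ in integer steps.
Allowed values: L = 3, 4, 5.
The maximum is L = 5, with |L_tot| = ℏ√(5·6) = √30 ℏ.
The minimum angle with z is arccos(5/√30) ≈ 24.09°.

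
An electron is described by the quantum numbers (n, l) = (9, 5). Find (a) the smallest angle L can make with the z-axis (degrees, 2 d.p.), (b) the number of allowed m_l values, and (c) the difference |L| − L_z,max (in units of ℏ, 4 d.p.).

cos θ_min = 5/√30, so θ_min ≈ 24.09°.
There are 2l+1 = 11 values of m_l.
|L| − L_z,max = (√30 − 5)ℏ ≈ 0.4772ℏ.

θ_min ≈ 24.09°; 11 values; |L|−L_z,max ≈ 0.4772ℏ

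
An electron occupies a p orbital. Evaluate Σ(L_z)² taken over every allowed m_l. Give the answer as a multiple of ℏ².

A p state has l = 1.
The allowed m_l values are -1, 0, 1.
Σ m_l² = 2·(1) = 2.

Σ(L_z)² = 2 ℏ²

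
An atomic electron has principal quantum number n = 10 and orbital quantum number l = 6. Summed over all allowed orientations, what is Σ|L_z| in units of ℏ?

Σ|L_z| = 42 ℏ

The allowed m_l values are -6, -5, -4, -3, -2, -1, 0, 1, 2, 3, 4, 5, 6.
Σ|m_l| = 2·6(6+1)/2 = 42.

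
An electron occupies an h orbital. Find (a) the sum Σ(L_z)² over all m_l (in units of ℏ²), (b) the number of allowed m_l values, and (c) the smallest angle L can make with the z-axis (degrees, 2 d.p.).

Σ(L_z)² = 110 ℏ²; 11 values; θ_min ≈ 24.09°

The letter h corresponds to l = 5.
Σ m_l² = 110, so Σ(L_z)² = 110 ℏ².
There are 2l+1 = 11 values of m_l.
cos θ_min = 5/√30, so θ_min ≈ 24.09°.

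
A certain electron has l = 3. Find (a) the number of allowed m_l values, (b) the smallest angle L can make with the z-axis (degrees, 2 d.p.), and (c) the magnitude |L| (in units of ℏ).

7 values; θ_min ≈ 30.00°; |L| = 2√3 ℏ ≈ 3.464ℏ

There are 2l+1 = 7 values of m_l.
cos θ_min = 3/√12, so θ_min ≈ 30.00°.
|L| = ℏ√(3·4) = 2√3 ℏ ≈ 3.464ℏ.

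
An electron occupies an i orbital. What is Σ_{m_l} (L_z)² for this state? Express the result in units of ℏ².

Σ(L_z)² = 182 ℏ²

I corresponds to l = 6.
m_l ∈ {-6, -5, -4, -3, -2, -1, 0, 1, 2, 3, 4, 5, 6}.
Σ m_l² = 2·(1 + 4 + 9 + 16 + 25 + 36) = 182.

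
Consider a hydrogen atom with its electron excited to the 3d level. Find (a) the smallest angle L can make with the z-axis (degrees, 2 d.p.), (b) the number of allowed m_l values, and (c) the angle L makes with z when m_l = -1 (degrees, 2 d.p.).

The 3d level has l = 2.
cos θ_min = 2/√6, so θ_min ≈ 35.26°.
There are 2l+1 = 5 values of m_l.
For m_l = -1: cos θ = -1/√6, θ ≈ 114.09°.

θ_min ≈ 35.26°; 5 values; θ(m_l=-1) ≈ 114.09°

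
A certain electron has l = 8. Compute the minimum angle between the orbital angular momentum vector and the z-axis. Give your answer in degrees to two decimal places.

|L|² = l(l+1)ℏ² = 72ℏ², so |L| = 6√2 ℏ.
The smallest angle corresponds to the largest L_z, i.e. m_l = l = 8, giving L_z = 8ℏ.
cos θ_min = 8/√72, so θ_min ≈ 19.47°.

θ_min ≈ 19.47°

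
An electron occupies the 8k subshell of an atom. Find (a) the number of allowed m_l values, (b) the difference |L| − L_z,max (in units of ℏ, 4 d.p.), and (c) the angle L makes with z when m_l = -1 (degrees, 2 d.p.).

15 values; |L|−L_z,max ≈ 0.4833ℏ; θ(m_l=-1) ≈ 97.68°

8k means n = 8, l = 7.
There are 2l+1 = 15 values of m_l.
|L| − L_z,max = (2√14 − 7)ℏ ≈ 0.4833ℏ.
For m_l = -1: cos θ = -1/√56, θ ≈ 97.68°.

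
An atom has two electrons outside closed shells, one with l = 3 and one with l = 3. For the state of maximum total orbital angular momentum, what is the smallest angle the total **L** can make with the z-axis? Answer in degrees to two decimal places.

θ_min ≈ 22.21°

The total orbital quantum number L ranges from |l₁ − l₂| to l₁ + l₂ in integer steps.
So L can be 0, 1, 2, 3, 4, 5, 6.
The maximum is L = 6, with |L_tot| = ℏ√(6·7) = √42 ℏ.
The minimum angle with z is arccos(6/√42) ≈ 22.21°.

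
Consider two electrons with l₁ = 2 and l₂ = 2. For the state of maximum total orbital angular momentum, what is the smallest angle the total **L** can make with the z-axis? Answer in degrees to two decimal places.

θ_min ≈ 26.57°

Angular momentum addition gives L = |l₁ − l₂|, …, l₁ + l₂.
So L can be 0, 1, 2, 3, 4.
The maximum is L = 4, with |L_tot| = ℏ√(4·5) = 2√5 ℏ.
The minimum angle with z is arccos(4/√20) ≈ 26.57°.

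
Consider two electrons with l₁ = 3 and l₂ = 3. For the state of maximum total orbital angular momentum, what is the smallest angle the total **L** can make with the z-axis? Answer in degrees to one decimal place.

θ_min ≈ 22.2°

L runs from |3 − 3| = 0 to 3 + 3 = 6.
L ∈ {0, 1, 2, 3, 4, 5, 6}.
The maximum is L = 6, with |L_tot| = ℏ√(6·7) = √42 ℏ.
The minimum angle with z is arccos(6/√42) ≈ 22.2°.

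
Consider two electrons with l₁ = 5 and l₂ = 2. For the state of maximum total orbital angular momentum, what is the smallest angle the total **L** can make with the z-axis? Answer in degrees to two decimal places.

The total orbital quantum number L ranges from |l₁ − l₂| to l₁ + l₂ in integer steps.
Allowed values: L = 3, 4, 5, 6, 7.
The maximum is L = 7, with |L_tot| = ℏ√(7·8) = 2√14 ℏ.
The minimum angle with z is arccos(7/√56) ≈ 20.70°.

θ_min ≈ 20.70°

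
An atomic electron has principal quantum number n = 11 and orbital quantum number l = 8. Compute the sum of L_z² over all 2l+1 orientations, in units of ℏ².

m_l ∈ {-8, -7, -6, -5, -4, -3, -2, -1, 0, 1, 2, 3, 4, 5, 6, 7, 8}.
Summing m² from −8 to 8: Σ m_l² = 408.

Σ(L_z)² = 408 ℏ²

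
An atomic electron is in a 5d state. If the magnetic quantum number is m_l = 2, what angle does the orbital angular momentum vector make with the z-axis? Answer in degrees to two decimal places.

θ ≈ 35.26°

For 5d, l = 2.
|L|² = l(l+1)ℏ² = 6ℏ², so |L| = √6 ℏ.
L_z = m_l ℏ = 2ℏ.
cos θ = L_z/|L| = 2/√6, so θ ≈ 35.26°.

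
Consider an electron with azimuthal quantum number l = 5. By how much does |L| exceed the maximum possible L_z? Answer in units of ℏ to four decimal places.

|L| − L_z,max ≈ 0.4772ℏ

|L| = √30 ℏ ≈ 5.4772ℏ, while L_z,max = lℏ = 5ℏ.
The difference is (√30 − 5)ℏ ≈ 0.4772ℏ.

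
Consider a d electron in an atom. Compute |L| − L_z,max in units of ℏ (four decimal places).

|L| − L_z,max ≈ 0.4495ℏ

The letter d corresponds to l = 2.
|L| = √6 ℏ ≈ 2.4495ℏ, while L_z,max = lℏ = 2ℏ.
The difference is (√6 − 2)ℏ ≈ 0.4495ℏ.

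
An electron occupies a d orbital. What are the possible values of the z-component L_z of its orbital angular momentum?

A d state has l = 2.
L_z = m_l ℏ with m_l ranging from −l to +l in integer steps.
For l = 2: m_l ∈ {-2, -1, 0, 1, 2}.

L_z ∈ {−2ℏ, −ℏ, 0, ℏ, 2ℏ}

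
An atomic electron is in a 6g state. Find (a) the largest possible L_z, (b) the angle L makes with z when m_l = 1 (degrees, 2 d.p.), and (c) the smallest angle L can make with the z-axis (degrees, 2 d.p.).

L_z,max = 4ℏ; θ(m_l=1) ≈ 77.08°; θ_min ≈ 26.57°

For 6g, l = 4.
L_z,max = lℏ = 4ℏ.
For m_l = 1: cos θ = 1/√20, θ ≈ 77.08°.
cos θ_min = 4/√20, so θ_min ≈ 26.57°.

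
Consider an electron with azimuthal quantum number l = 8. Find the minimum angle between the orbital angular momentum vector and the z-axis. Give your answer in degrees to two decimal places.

θ_min ≈ 19.47°

|L| = √(l(l+1)) ℏ = 6√2 ℏ.
The smallest angle corresponds to the largest L_z, i.e. m_l = l = 8, giving L_z = 8ℏ.
cos θ_min = 8/√72, so θ_min ≈ 19.47°.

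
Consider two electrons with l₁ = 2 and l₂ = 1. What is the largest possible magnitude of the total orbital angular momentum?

By the triangle rule, |l₁ − l₂| ≤ L ≤ l₁ + l₂.
Allowed values: L = 1, 2, 3.
The largest magnitude corresponds to L = 3: |L_tot| = ℏ√(3·4) = 2√3 ℏ.

|L_tot|_max = 2√3 ℏ ≈ 3.464ℏ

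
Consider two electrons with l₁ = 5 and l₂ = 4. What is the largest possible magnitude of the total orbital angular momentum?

|L_tot|_max = 3√10 ℏ ≈ 9.487ℏ

L runs from |5 − 4| = 1 to 5 + 4 = 9.
So L can be 1, 2, 3, 4, 5, 6, 7, 8, 9.
The largest magnitude corresponds to L = 9: |L_tot| = ℏ√(9·10) = 3√10 ℏ.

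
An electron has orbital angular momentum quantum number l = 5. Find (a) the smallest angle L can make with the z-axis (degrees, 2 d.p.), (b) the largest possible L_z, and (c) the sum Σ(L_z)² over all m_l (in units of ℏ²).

θ_min ≈ 24.09°; L_z,max = 5ℏ; Σ(L_z)² = 110 ℏ²

cos θ_min = 5/√30, so θ_min ≈ 24.09°.
L_z,max = lℏ = 5ℏ.
Σ m_l² = 110, so Σ(L_z)² = 110 ℏ².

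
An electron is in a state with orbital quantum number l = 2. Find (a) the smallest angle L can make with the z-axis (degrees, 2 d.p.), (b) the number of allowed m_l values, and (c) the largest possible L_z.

cos θ_min = 2/√6, so θ_min ≈ 35.26°.
There are 2l+1 = 5 values of m_l.
L_z,max = lℏ = 2ℏ.

θ_min ≈ 35.26°; 5 values; L_z,max = 2ℏ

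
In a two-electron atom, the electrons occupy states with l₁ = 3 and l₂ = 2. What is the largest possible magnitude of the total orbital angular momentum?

|L_tot|_max = √30 ℏ ≈ 5.477ℏ

By the triangle rule, |l₁ − l₂| ≤ L ≤ l₁ + l₂.
So L can be 1, 2, 3, 4, 5.
The largest magnitude corresponds to L = 5: |L_tot| = ℏ√(5·6) = √30 ℏ.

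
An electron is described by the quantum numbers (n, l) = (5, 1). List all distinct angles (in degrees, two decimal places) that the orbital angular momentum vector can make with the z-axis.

|L| = ℏ√(l(l+1)) = √2 ℏ.
cos θ = m_l/√2 for each m_l ∈ {-1, 0, 1}.

θ ∈ {45.00°, 90.00°, 135.00°}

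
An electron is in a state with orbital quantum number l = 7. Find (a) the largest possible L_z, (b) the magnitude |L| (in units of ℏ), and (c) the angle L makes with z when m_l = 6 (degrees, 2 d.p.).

L_z,max = lℏ = 7ℏ.
|L| = ℏ√(7·8) = 2√14 ℏ ≈ 7.483ℏ.
For m_l = 6: cos θ = 6/√56, θ ≈ 36.70°.

L_z,max = 7ℏ; |L| = 2√14 ℏ ≈ 7.483ℏ; θ(m_l=6) ≈ 36.70°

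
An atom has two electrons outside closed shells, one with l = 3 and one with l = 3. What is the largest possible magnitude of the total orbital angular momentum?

|L_tot|_max = √42 ℏ ≈ 6.481ℏ

Angular momentum addition gives L = |l₁ − l₂|, …, l₁ + l₂.
Allowed values: L = 0, 1, 2, 3, 4, 5, 6.
The largest magnitude corresponds to L = 6: |L_tot| = ℏ√(6·7) = √42 ℏ.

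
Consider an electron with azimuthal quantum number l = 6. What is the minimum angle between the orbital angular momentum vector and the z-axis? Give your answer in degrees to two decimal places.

|L| = ℏ√(l(l+1)) = √42 ℏ.
The smallest angle corresponds to the largest L_z, i.e. m_l = l = 6, giving L_z = 6ℏ.
cos θ_min = 6/√42, so θ_min ≈ 22.21°.

θ_min ≈ 22.21°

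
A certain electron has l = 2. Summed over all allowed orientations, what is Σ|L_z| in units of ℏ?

Σ|L_z| = 6 ℏ

m_l ∈ {-2, -1, 0, 1, 2}.
Σ|m_l| = l(l+1) = 6.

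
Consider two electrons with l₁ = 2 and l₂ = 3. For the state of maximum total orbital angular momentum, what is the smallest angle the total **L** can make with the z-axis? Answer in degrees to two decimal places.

Angular momentum addition gives L = |l₁ − l₂|, …, l₁ + l₂.
L ∈ {1, 2, 3, 4, 5}.
The maximum is L = 5, with |L_tot| = ℏ√(5·6) = √30 ℏ.
The minimum angle with z is arccos(5/√30) ≈ 24.09°.

θ_min ≈ 24.09°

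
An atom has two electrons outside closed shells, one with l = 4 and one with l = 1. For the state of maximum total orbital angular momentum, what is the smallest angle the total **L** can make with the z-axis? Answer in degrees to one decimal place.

The total orbital quantum number L ranges from |l₁ − l₂| to l₁ + l₂ in integer steps.
L ∈ {3, 4, 5}.
The maximum is L = 5, with |L_tot| = ℏ√(5·6) = √30 ℏ.
The minimum angle with z is arccos(5/√30) ≈ 24.1°.

θ_min ≈ 24.1°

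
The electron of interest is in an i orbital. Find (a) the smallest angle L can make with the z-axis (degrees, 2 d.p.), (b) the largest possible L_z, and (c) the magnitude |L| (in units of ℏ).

θ_min ≈ 22.21°; L_z,max = 6ℏ; |L| = √42 ℏ ≈ 6.481ℏ

An i state has l = 6.
cos θ_min = 6/√42, so θ_min ≈ 22.21°.
L_z,max = lℏ = 6ℏ.
|L| = ℏ√(6·7) = √42 ℏ ≈ 6.481ℏ.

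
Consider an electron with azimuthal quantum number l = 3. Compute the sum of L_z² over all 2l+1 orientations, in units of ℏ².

Σ(L_z)² = 28 ℏ²

The allowed m_l values are -3, -2, -1, 0, 1, 2, 3.
Σ m_l² = 2·(1 + 4 + 9) = 28.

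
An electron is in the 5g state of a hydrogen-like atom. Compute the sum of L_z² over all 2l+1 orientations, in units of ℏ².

The 5g subshell has l = 4.
The allowed m_l values are -4, -3, -2, -1, 0, 1, 2, 3, 4.
Σ m_l² = l(l+1)(2l+1)/3 = 4·5·9/3 = 60.

Σ(L_z)² = 60 ℏ²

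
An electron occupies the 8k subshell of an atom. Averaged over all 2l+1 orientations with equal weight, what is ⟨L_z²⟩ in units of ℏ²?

8k means n = 8, l = 7.
The allowed m_l values are -7, -6, -5, -4, -3, -2, -1, 0, 1, 2, 3, 4, 5, 6, 7.
Average of L_z² over 15 states: 280/15 ℏ² = 18.67 ℏ².

⟨L_z²⟩ = 18.67 ℏ²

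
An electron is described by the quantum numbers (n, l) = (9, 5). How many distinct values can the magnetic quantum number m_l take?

The number of m_l values is 2l + 1 = 2·5 + 1 = 11.

11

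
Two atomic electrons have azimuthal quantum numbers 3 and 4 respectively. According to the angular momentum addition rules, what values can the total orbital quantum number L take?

L = 1, 2, 3, 4, 5, 6, 7

The total orbital quantum number L ranges from |l₁ − l₂| to l₁ + l₂ in integer steps.
L ∈ {1, 2, 3, 4, 5, 6, 7}.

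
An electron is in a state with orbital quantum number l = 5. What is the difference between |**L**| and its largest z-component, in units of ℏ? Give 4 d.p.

|L| − L_z,max ≈ 0.4772ℏ

|L| = √30 ℏ ≈ 5.4772ℏ, while L_z,max = lℏ = 5ℏ.
The difference is (√30 − 5)ℏ ≈ 0.4772ℏ.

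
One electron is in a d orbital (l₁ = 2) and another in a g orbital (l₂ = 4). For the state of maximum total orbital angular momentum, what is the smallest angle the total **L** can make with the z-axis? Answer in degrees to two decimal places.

L runs from |2 − 4| = 2 to 2 + 4 = 6.
So L can be 2, 3, 4, 5, 6.
The maximum is L = 6, with |L_tot| = ℏ√(6·7) = √42 ℏ.
The minimum angle with z is arccos(6/√42) ≈ 22.21°.

θ_min ≈ 22.21°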